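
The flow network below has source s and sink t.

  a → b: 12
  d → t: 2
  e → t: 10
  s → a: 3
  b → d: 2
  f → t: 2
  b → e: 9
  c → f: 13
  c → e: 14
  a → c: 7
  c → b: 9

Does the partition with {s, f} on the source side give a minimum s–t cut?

No — its capacity is 5, but the minimum cut has capacity 3.

Given cut capacity: 3 + 2 = 5.
Augment s→a→b→d→t: bottleneck 2, flow now 2.
Augment s→a→b→e→t: bottleneck 1, flow now 3.
No augmenting path remains; maximum flow = 3.
In the residual graph, reachable from s: {s}.
Min-cut edges: s→a (3); capacity 3 = 3.
Cut capacity 5 exceeds the max flow 3, so it is not minimum.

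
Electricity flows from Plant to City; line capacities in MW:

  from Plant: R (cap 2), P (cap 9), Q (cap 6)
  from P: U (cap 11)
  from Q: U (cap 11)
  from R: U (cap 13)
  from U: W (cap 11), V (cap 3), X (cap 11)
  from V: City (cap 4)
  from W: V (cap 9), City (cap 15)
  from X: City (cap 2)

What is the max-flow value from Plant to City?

Augment Plant→P→U→V→City: bottleneck 3, flow now 3.
Augment Plant→P→U→W→City: bottleneck 6, flow now 9.
Augment Plant→Q→U→W→City: bottleneck 5, flow now 14.
Augment Plant→Q→U→X→City: bottleneck 1, flow now 15.
Augment Plant→R→U→X→City: bottleneck 1, flow now 16.
No augmenting path remains; maximum flow = 16.
In the residual graph, reachable from Plant: {Plant, P, Q, R, U, X}.
Min-cut edges: U→V (3), U→W (11), X→City (2); capacity 3 + 11 + 2 = 16.
This cut is saturated, so no flow can exceed 16.

16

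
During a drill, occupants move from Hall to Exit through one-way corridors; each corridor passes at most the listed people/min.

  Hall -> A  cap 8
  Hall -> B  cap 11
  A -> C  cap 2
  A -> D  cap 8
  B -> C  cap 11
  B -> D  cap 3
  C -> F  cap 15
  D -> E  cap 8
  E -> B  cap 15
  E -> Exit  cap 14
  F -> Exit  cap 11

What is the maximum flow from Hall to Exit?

Augment Hall→A→C→F→Exit: bottleneck 2, flow now 2.
Augment Hall→A→D→E→Exit: bottleneck 6, flow now 8.
Augment Hall→B→C→F→Exit: bottleneck 9, flow now 17.
Augment Hall→B→D→E→Exit: bottleneck 2, flow now 19.
No augmenting path remains; maximum flow = 19.
In the residual graph, reachable from Hall: {Hall}.
Min-cut edges: Hall→A (8), Hall→B (11); capacity 8 + 11 = 19.
This cut is saturated, so no flow can exceed 19.

19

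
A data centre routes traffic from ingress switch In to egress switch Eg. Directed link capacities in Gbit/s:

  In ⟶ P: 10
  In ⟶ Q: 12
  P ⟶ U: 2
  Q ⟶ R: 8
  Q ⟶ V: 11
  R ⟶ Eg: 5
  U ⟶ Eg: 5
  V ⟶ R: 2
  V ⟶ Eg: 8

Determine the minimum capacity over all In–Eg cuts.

Augment In→P→U→Eg: bottleneck 2, flow now 2.
Augment In→Q→R→Eg: bottleneck 5, flow now 7.
Augment In→Q→V→Eg: bottleneck 7, flow now 14.
No augmenting path remains; maximum flow = 14.
By max-flow min-cut, the minimum cut capacity equals the max flow.
In the residual graph, reachable from In: {In, P}.
Min-cut edges: In→Q (12), P→U (2); capacity 12 + 2 = 14.

14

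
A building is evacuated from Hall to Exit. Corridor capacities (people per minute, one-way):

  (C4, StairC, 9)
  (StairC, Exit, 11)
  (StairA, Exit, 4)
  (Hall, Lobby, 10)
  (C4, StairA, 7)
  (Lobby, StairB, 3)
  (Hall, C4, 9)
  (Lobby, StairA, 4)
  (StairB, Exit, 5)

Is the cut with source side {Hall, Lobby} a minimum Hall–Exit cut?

Given cut capacity: 9 + 4 + 3 = 16.
Augment Hall→C4→StairA→Exit: bottleneck 4, flow now 4.
Augment Hall→C4→StairC→Exit: bottleneck 5, flow now 9.
Augment Hall→Lobby→StairB→Exit: bottleneck 3, flow now 12.
Augment Hall→Lobby→StairA→C4→StairC→Exit: bottleneck 4, flow now 16. (uses reverse residual edge)
No augmenting path remains; maximum flow = 16.
Cut capacity 16 equals the max flow, so it is a minimum cut.

Yes — it is a minimum cut (capacity 16).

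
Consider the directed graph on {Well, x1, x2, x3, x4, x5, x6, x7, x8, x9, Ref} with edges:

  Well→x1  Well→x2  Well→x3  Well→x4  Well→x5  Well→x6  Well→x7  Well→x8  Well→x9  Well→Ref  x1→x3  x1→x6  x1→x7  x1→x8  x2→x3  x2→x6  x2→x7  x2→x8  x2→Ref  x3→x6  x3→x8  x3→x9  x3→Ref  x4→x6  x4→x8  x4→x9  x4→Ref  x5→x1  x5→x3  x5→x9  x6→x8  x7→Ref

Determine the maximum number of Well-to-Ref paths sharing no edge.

5

Assign every edge capacity 1; by Menger, the answer equals the max flow.
Path Well→Ref (+1); total 1.
Path Well→x2→Ref (+1); total 2.
Path Well→x3→Ref (+1); total 3.
Path Well→x4→Ref (+1); total 4.
Path Well→x7→Ref (+1); total 5.
No residual Well→Ref path; max flow = 5.
Certifying cut of size 5: {Well→Ref, Well→x2, Well→x4, x3→Ref, x7→Ref}.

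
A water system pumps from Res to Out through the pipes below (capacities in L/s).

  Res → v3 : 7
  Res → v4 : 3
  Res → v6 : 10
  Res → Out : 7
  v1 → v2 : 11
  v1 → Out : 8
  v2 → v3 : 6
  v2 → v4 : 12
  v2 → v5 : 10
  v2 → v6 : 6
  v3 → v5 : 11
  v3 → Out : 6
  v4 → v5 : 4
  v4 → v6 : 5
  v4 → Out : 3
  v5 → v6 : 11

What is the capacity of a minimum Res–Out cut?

16

Augment Res→Out: bottleneck 7, flow now 7.
Augment Res→v3→Out: bottleneck 6, flow now 13.
Augment Res→v4→Out: bottleneck 3, flow now 16.
No augmenting path remains; maximum flow = 16.
By max-flow min-cut, the minimum cut capacity equals the max flow.
In the residual graph, reachable from Res: {Res, v3, v5, v6}.
Min-cut edges: Res→v4 (3), Res→Out (7), v3→Out (6); capacity 3 + 7 + 6 = 16.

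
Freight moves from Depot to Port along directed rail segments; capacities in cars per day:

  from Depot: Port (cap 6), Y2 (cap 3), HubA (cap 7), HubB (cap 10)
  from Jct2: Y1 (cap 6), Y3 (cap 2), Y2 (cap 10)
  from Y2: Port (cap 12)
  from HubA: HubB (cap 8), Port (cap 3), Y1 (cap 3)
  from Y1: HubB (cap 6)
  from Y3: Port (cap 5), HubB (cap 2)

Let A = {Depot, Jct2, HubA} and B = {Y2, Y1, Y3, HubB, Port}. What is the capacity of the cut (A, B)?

Edges leaving {Depot, Jct2, HubA}: Depot→Y2 (3), Depot→HubB (10), Depot→Port (6), Jct2→Y2 (10), Jct2→Y1 (6), Jct2→Y3 (2), HubA→Y1 (3), HubA→HubB (8), HubA→Port (3).
Cut capacity = 3 + 10 + 6 + 10 + 6 + 2 + 3 + 8 + 3 = 51.

51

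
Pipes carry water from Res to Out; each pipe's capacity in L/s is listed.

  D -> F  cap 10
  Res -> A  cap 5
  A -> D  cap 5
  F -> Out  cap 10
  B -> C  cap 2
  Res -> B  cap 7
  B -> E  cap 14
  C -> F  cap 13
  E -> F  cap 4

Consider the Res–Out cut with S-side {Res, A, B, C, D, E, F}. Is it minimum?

Given cut capacity: 10 = 10.
Augment Res→A→D→F→Out: bottleneck 5, flow now 5.
Augment Res→B→C→F→Out: bottleneck 2, flow now 7.
Augment Res→B→E→F→Out: bottleneck 3, flow now 10.
No augmenting path remains; maximum flow = 10.
Cut capacity 10 equals the max flow, so it is a minimum cut.

Yes — it is a minimum cut (capacity 10).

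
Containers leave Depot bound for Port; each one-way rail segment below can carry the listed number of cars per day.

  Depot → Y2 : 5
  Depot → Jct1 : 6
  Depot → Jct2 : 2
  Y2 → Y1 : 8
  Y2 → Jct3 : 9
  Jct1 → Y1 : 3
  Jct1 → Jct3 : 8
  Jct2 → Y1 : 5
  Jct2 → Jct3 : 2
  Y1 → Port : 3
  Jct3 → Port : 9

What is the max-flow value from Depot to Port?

12

Augment Depot→Y2→Y1→Port: bottleneck 3, flow now 3.
Augment Depot→Y2→Jct3→Port: bottleneck 2, flow now 5.
Augment Depot→Jct1→Jct3→Port: bottleneck 6, flow now 11.
Augment Depot→Jct2→Jct3→Port: bottleneck 1, flow now 12.
No augmenting path remains; maximum flow = 12.
In the residual graph, reachable from Depot: {Depot, Y2, Jct1, Jct2, Y1, Jct3}.
Min-cut edges: Y1→Port (3), Jct3→Port (9); capacity 3 + 9 = 12.
This cut is saturated, so no flow can exceed 12.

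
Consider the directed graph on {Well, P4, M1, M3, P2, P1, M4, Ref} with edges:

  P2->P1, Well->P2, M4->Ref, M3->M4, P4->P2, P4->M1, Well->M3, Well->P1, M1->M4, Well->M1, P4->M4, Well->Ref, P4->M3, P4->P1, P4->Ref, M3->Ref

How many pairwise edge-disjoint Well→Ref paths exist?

3

Assign every edge capacity 1; by Menger, the answer equals the max flow.
Path Well→Ref (+1); total 1.
Path Well→M3→Ref (+1); total 2.
Path Well→M1→M4→Ref (+1); total 3.
No residual Well→Ref path; max flow = 3.
Certifying cut of size 3: {Well→M1, Well→M3, Well→Ref}.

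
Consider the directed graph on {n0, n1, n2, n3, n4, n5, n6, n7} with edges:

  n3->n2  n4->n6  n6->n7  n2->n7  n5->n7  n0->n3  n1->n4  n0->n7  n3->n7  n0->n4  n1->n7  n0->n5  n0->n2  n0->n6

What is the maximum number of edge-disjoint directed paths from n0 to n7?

Assign every edge capacity 1; by Menger, the answer equals the max flow.
Path n0→n7 (+1); total 1.
Path n0→n2→n7 (+1); total 2.
Path n0→n3→n7 (+1); total 3.
Path n0→n5→n7 (+1); total 4.
Path n0→n6→n7 (+1); total 5.
No residual n0→n7 path; max flow = 5.
Certifying cut of size 5: {n0→n2, n0→n3, n0→n5, n0→n7, n6→n7}.

5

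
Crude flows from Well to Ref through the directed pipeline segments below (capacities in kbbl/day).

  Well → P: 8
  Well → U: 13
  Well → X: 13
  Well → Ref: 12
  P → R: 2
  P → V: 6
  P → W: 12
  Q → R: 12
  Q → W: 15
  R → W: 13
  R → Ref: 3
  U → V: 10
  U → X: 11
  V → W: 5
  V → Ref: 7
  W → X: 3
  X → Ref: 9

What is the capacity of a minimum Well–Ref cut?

Augment Well→Ref: bottleneck 12, flow now 12.
Augment Well→X→Ref: bottleneck 9, flow now 21.
Augment Well→P→R→Ref: bottleneck 2, flow now 23.
Augment Well→P→V→Ref: bottleneck 6, flow now 29.
Augment Well→U→V→Ref: bottleneck 1, flow now 30.
No augmenting path remains; maximum flow = 30.
By max-flow min-cut, the minimum cut capacity equals the max flow.
In the residual graph, reachable from Well: {Well, P, U, V, W, X}.
Min-cut edges: Well→Ref (12), P→R (2), V→Ref (7), X→Ref (9); capacity 12 + 2 + 7 + 9 = 30.

30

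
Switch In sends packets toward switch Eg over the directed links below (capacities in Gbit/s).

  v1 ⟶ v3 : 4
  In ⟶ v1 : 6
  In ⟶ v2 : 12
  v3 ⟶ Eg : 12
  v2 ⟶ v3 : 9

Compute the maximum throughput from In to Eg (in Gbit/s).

12

Augment In→v1→v3→Eg: bottleneck 4, flow now 4.
Augment In→v2→v3→Eg: bottleneck 8, flow now 12.
No augmenting path remains; maximum flow = 12.
In the residual graph, reachable from In: {In, v1, v2, v3}.
Min-cut edges: v3→Eg (12); capacity 12 = 12.
This cut is saturated, so no flow can exceed 12.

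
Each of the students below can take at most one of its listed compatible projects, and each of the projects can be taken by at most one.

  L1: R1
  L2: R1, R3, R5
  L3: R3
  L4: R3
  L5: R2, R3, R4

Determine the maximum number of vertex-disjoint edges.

4

Unit-capacity flow: source→left, listed edges, right→sink; max matching = max flow.
Augmenting path L1→R1 (+1); matched 1.
Augmenting path L2→R3 (+1); matched 2.
Augmenting path L5→R2 (+1); matched 3.
Augmenting path L3→R3→L2→R5 (+1); matched 4.
No augmenting path remains; maximum matching = 4.
König certificate: {L1, L2, L5, R3} is a vertex cover of size 4 (every listed pair touches it), so no matching can be larger.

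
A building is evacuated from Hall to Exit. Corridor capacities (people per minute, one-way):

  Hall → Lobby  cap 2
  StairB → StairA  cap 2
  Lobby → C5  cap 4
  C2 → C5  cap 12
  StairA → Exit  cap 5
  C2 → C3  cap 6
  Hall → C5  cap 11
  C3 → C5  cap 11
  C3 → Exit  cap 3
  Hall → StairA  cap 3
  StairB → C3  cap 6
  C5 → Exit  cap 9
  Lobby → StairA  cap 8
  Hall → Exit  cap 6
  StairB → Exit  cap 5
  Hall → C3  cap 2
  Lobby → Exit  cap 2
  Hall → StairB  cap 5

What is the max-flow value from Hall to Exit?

Augment Hall→Exit: bottleneck 6, flow now 6.
Augment Hall→StairB→Exit: bottleneck 5, flow now 11.
Augment Hall→C3→Exit: bottleneck 2, flow now 13.
Augment Hall→Lobby→Exit: bottleneck 2, flow now 15.
Augment Hall→C5→Exit: bottleneck 9, flow now 24.
Augment Hall→StairA→Exit: bottleneck 3, flow now 27.
No augmenting path remains; maximum flow = 27.
In the residual graph, reachable from Hall: {Hall, C5}.
Min-cut edges: Hall→StairB (5), Hall→C3 (2), Hall→Lobby (2), Hall→StairA (3), Hall→Exit (6), C5→Exit (9); capacity 5 + 2 + 2 + 3 + 6 + 9 = 27.
This cut is saturated, so no flow can exceed 27.

27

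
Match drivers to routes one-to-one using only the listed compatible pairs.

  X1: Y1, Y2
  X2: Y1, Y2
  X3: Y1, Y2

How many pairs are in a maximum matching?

Unit-capacity flow: source→left, listed edges, right→sink; max matching = max flow.
Augmenting path X1→Y1 (+1); matched 1.
Augmenting path X2→Y2 (+1); matched 2.
No augmenting path remains; maximum matching = 2.
König certificate: {Y1, Y2} is a vertex cover of size 2 (every listed pair touches it), so no matching can be larger.

2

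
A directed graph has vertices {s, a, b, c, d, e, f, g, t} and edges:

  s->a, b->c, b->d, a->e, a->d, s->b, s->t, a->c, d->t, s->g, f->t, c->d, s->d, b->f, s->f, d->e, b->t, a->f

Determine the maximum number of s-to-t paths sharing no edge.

Assign every edge capacity 1; by Menger, the answer equals the max flow.
Path s→t (+1); total 1.
Path s→b→t (+1); total 2.
Path s→d→t (+1); total 3.
Path s→f→t (+1); total 4.
No residual s→t path; max flow = 4.
Certifying cut of size 4: {d→t, f→t, s→b, s→t}.

4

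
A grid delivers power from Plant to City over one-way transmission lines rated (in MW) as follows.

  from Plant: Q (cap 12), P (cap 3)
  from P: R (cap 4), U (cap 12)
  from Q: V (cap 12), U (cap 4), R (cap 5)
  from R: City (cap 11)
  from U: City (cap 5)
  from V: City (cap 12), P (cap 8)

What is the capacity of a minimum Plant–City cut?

15

Augment Plant→P→R→City: bottleneck 3, flow now 3.
Augment Plant→Q→R→City: bottleneck 5, flow now 8.
Augment Plant→Q→U→City: bottleneck 4, flow now 12.
Augment Plant→Q→V→City: bottleneck 3, flow now 15.
No augmenting path remains; maximum flow = 15.
By max-flow min-cut, the minimum cut capacity equals the max flow.
In the residual graph, reachable from Plant: {Plant}.
Min-cut edges: Plant→P (3), Plant→Q (12); capacity 3 + 12 = 15.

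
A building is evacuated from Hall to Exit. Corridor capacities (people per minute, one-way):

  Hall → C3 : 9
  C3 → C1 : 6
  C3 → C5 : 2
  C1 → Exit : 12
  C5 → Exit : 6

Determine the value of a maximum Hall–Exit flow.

8

Augment Hall→C3→C1→Exit: bottleneck 6, flow now 6.
Augment Hall→C3→C5→Exit: bottleneck 2, flow now 8.
No augmenting path remains; maximum flow = 8.
In the residual graph, reachable from Hall: {Hall, C3}.
Min-cut edges: C3→C1 (6), C3→C5 (2); capacity 6 + 2 = 8.
This cut is saturated, so no flow can exceed 8.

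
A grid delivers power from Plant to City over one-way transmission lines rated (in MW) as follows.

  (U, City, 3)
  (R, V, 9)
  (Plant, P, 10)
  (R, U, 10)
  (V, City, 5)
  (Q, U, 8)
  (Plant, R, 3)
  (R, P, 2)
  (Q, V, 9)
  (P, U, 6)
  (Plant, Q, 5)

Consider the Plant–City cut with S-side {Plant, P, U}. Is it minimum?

Given cut capacity: 5 + 3 + 3 = 11.
Augment Plant→P→U→City: bottleneck 3, flow now 3.
Augment Plant→Q→V→City: bottleneck 5, flow now 8.
No augmenting path remains; maximum flow = 8.
In the residual graph, reachable from Plant: {Plant, P, Q, R, U, V}.
Min-cut edges: U→City (3), V→City (5); capacity 3 + 5 = 8.
Cut capacity 11 exceeds the max flow 8, so it is not minimum.

No — its capacity is 11, but the minimum cut has capacity 8.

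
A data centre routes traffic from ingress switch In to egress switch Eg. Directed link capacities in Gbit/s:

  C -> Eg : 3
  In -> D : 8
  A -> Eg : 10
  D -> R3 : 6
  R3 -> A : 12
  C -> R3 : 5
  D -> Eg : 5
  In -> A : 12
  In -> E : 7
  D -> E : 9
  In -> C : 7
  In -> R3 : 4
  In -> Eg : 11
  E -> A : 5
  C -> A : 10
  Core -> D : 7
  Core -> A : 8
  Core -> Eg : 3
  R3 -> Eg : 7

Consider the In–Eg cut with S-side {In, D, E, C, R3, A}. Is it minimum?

Yes — it is a minimum cut (capacity 36).

Given cut capacity: 11 + 5 + 3 + 7 + 10 = 36.
Augment In→Eg: bottleneck 11, flow now 11.
Augment In→D→Eg: bottleneck 5, flow now 16.
Augment In→C→Eg: bottleneck 3, flow now 19.
Augment In→R3→Eg: bottleneck 4, flow now 23.
Augment In→A→Eg: bottleneck 10, flow now 33.
Augment In→D→R3→Eg: bottleneck 3, flow now 36.
No augmenting path remains; maximum flow = 36.
Cut capacity 36 equals the max flow, so it is a minimum cut.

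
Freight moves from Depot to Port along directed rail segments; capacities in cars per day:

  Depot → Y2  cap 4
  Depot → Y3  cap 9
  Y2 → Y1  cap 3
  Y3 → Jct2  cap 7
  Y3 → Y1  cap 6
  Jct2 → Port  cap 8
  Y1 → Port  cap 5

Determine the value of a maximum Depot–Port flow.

12

Augment Depot→Y2→Y1→Port: bottleneck 3, flow now 3.
Augment Depot→Y3→Jct2→Port: bottleneck 7, flow now 10.
Augment Depot→Y3→Y1→Port: bottleneck 2, flow now 12.
No augmenting path remains; maximum flow = 12.
In the residual graph, reachable from Depot: {Depot, Y2}.
Min-cut edges: Depot→Y3 (9), Y2→Y1 (3); capacity 9 + 3 = 12.
This cut is saturated, so no flow can exceed 12.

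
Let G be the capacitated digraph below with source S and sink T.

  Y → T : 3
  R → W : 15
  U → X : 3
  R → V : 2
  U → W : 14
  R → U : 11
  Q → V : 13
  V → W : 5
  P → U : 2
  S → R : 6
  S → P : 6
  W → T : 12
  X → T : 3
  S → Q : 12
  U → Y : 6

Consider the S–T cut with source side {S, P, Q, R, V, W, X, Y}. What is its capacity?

31

Edges leaving {S, P, Q, R, V, W, X, Y}: P→U (2), R→U (11), W→T (12), X→T (3), Y→T (3).
Cut capacity = 2 + 11 + 12 + 3 + 3 = 31.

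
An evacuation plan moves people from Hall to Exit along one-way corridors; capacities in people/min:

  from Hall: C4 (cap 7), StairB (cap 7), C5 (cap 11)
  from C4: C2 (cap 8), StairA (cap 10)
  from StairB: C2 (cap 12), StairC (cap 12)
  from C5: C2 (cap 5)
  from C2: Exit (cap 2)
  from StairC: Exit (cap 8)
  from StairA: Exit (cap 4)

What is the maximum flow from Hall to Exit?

13

Augment Hall→C4→C2→Exit: bottleneck 2, flow now 2.
Augment Hall→C4→StairA→Exit: bottleneck 4, flow now 6.
Augment Hall→StairB→StairC→Exit: bottleneck 7, flow now 13.
No augmenting path remains; maximum flow = 13.
In the residual graph, reachable from Hall: {Hall, C4, C5, C2, StairA}.
Min-cut edges: Hall→StairB (7), C2→Exit (2), StairA→Exit (4); capacity 7 + 2 + 4 = 13.
This cut is saturated, so no flow can exceed 13.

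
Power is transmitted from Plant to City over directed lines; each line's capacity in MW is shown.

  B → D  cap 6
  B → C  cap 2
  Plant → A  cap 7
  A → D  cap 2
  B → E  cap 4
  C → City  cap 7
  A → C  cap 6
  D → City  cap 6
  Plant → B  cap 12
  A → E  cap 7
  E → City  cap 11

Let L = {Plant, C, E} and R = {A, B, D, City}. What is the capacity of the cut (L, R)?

Edges leaving {Plant, C, E}: Plant→A (7), Plant→B (12), C→City (7), E→City (11).
Cut capacity = 7 + 12 + 7 + 11 = 37.

37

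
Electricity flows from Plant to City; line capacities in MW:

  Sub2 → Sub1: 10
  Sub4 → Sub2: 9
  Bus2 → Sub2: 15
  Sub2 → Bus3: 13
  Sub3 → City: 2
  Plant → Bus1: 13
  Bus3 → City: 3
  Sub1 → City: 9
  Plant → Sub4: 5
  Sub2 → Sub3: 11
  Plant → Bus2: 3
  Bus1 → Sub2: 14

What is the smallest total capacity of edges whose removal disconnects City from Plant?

Augment Plant→Bus1→Sub2→Sub1→City: bottleneck 9, flow now 9.
Augment Plant→Bus1→Sub2→Sub3→City: bottleneck 2, flow now 11.
Augment Plant→Bus1→Sub2→Bus3→City: bottleneck 2, flow now 13.
Augment Plant→Sub4→Sub2→Bus3→City: bottleneck 1, flow now 14.
No augmenting path remains; maximum flow = 14.
By max-flow min-cut, the minimum cut capacity equals the max flow.
In the residual graph, reachable from Plant: {Plant, Bus1, Sub4, Bus2, Sub2, Sub1, Sub3, Bus3}.
Min-cut edges: Sub1→City (9), Sub3→City (2), Bus3→City (3); capacity 9 + 2 + 3 = 14.

14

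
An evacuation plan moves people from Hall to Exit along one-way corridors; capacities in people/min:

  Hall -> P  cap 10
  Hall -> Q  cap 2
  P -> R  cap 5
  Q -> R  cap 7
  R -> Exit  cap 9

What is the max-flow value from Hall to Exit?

Augment Hall→P→R→Exit: bottleneck 5, flow now 5.
Augment Hall→Q→R→Exit: bottleneck 2, flow now 7.
No augmenting path remains; maximum flow = 7.
In the residual graph, reachable from Hall: {Hall, P}.
Min-cut edges: Hall→Q (2), P→R (5); capacity 2 + 5 = 7.
This cut is saturated, so no flow can exceed 7.

7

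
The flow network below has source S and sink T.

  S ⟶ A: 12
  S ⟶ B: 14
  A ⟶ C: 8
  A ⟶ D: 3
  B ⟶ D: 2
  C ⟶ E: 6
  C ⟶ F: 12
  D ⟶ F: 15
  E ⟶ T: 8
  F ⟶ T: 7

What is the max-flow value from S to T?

Augment S→A→C→E→T: bottleneck 6, flow now 6.
Augment S→A→C→F→T: bottleneck 2, flow now 8.
Augment S→A→D→F→T: bottleneck 3, flow now 11.
Augment S→B→D→F→T: bottleneck 2, flow now 13.
No augmenting path remains; maximum flow = 13.
In the residual graph, reachable from S: {S, A, B}.
Min-cut edges: A→C (8), A→D (3), B→D (2); capacity 8 + 3 + 2 = 13.
This cut is saturated, so no flow can exceed 13.

13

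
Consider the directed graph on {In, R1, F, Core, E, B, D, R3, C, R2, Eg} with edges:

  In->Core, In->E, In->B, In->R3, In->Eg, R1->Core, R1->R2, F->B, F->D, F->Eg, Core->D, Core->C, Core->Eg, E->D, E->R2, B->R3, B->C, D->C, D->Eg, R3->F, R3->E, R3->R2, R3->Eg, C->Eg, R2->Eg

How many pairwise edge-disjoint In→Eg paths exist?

Assign every edge capacity 1; by Menger, the answer equals the max flow.
Path In→Eg (+1); total 1.
Path In→Core→Eg (+1); total 2.
Path In→R3→Eg (+1); total 3.
Path In→E→D→Eg (+1); total 4.
Path In→B→C→Eg (+1); total 5.
No residual In→Eg path; max flow = 5.
Certifying cut of size 5: {In→B, In→Core, In→E, In→Eg, In→R3}.

5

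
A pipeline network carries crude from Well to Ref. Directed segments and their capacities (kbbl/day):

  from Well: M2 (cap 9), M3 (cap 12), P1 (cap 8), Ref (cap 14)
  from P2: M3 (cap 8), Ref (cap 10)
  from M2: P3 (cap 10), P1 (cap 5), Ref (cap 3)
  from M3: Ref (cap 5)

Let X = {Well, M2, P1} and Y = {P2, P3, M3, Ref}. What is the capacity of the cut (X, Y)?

39

Edges leaving {Well, M2, P1}: Well→M3 (12), Well→Ref (14), M2→P3 (10), M2→Ref (3).
Cut capacity = 12 + 14 + 10 + 3 = 39.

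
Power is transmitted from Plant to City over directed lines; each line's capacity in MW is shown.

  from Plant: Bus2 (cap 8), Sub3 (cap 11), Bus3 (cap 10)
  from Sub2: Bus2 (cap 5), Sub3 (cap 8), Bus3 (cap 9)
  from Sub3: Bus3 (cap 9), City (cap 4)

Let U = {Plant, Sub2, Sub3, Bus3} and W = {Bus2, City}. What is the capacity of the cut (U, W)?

17

Edges leaving {Plant, Sub2, Sub3, Bus3}: Plant→Bus2 (8), Sub2→Bus2 (5), Sub3→City (4).
Cut capacity = 8 + 5 + 4 = 17.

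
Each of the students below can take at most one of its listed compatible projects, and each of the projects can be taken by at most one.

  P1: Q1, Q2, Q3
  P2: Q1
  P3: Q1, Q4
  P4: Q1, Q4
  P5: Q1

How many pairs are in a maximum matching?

Unit-capacity flow: source→left, listed edges, right→sink; max matching = max flow.
Augmenting path P1→Q1 (+1); matched 1.
Augmenting path P3→Q4 (+1); matched 2.
Augmenting path P2→Q1→P1→Q2 (+1); matched 3.
No augmenting path remains; maximum matching = 3.
König certificate: {P1, Q1, Q4} is a vertex cover of size 3 (every listed pair touches it), so no matching can be larger.

3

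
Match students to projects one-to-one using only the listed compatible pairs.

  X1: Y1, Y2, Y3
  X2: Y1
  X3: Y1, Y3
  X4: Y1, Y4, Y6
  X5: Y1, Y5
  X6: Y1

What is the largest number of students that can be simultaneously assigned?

Unit-capacity flow: source→left, listed edges, right→sink; max matching = max flow.
Augmenting path X1→Y1 (+1); matched 1.
Augmenting path X3→Y3 (+1); matched 2.
Augmenting path X4→Y4 (+1); matched 3.
Augmenting path X5→Y5 (+1); matched 4.
Augmenting path X2→Y1→X1→Y2 (+1); matched 5.
No augmenting path remains; maximum matching = 5.
König certificate: {X1, X3, X4, X5, Y1} is a vertex cover of size 5 (every listed pair touches it), so no matching can be larger.

5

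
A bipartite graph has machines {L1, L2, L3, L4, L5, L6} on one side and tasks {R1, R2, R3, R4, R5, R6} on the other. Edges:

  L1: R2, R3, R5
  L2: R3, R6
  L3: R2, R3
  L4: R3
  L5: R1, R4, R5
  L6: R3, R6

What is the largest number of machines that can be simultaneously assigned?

Unit-capacity flow: source→left, listed edges, right→sink; max matching = max flow.
Augmenting path L1→R2 (+1); matched 1.
Augmenting path L2→R3 (+1); matched 2.
Augmenting path L5→R1 (+1); matched 3.
Augmenting path L6→R6 (+1); matched 4.
Augmenting path L3→R2→L1→R5 (+1); matched 5.
No augmenting path remains; maximum matching = 5.
König certificate: {L1, L3, L5, R3, R6} is a vertex cover of size 5 (every listed pair touches it), so no matching can be larger.

5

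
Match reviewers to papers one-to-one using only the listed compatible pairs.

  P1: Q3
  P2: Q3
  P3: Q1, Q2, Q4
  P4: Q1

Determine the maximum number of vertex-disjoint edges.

Unit-capacity flow: source→left, listed edges, right→sink; max matching = max flow.
Augmenting path P1→Q3 (+1); matched 1.
Augmenting path P3→Q1 (+1); matched 2.
Augmenting path P4→Q1→P3→Q2 (+1); matched 3.
No augmenting path remains; maximum matching = 3.
König certificate: {P3, P4, Q3} is a vertex cover of size 3 (every listed pair touches it), so no matching can be larger.

3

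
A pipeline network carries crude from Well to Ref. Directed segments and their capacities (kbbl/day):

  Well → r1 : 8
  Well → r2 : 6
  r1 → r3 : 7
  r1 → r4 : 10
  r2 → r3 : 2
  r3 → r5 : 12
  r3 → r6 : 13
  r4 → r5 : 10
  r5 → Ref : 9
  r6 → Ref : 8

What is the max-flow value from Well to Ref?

Augment Well→r1→r3→r5→Ref: bottleneck 7, flow now 7.
Augment Well→r1→r4→r5→Ref: bottleneck 1, flow now 8.
Augment Well→r2→r3→r5→Ref: bottleneck 1, flow now 9.
Augment Well→r2→r3→r6→Ref: bottleneck 1, flow now 10.
No augmenting path remains; maximum flow = 10.
In the residual graph, reachable from Well: {Well, r2}.
Min-cut edges: Well→r1 (8), r2→r3 (2); capacity 8 + 2 = 10.
This cut is saturated, so no flow can exceed 10.

10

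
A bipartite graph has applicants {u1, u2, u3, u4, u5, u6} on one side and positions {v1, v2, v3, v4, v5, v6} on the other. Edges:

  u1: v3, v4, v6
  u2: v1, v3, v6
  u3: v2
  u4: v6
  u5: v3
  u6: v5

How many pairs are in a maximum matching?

6

Unit-capacity flow: source→left, listed edges, right→sink; max matching = max flow.
Augmenting path u1→v3 (+1); matched 1.
Augmenting path u2→v1 (+1); matched 2.
Augmenting path u3→v2 (+1); matched 3.
Augmenting path u4→v6 (+1); matched 4.
Augmenting path u6→v5 (+1); matched 5.
Augmenting path u5→v3→u1→v4 (+1); matched 6.
No augmenting path remains; maximum matching = 6.
König certificate: {u1, u2, u3, u4, u5, u6} is a vertex cover of size 6 (every listed pair touches it), so no matching can be larger.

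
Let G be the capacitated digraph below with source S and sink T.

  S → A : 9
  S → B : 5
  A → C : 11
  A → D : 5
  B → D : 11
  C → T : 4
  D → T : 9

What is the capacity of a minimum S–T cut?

13

Augment S→A→C→T: bottleneck 4, flow now 4.
Augment S→A→D→T: bottleneck 5, flow now 9.
Augment S→B→D→T: bottleneck 4, flow now 13.
No augmenting path remains; maximum flow = 13.
By max-flow min-cut, the minimum cut capacity equals the max flow.
In the residual graph, reachable from S: {S, A, B, C, D}.
Min-cut edges: C→T (4), D→T (9); capacity 4 + 9 = 13.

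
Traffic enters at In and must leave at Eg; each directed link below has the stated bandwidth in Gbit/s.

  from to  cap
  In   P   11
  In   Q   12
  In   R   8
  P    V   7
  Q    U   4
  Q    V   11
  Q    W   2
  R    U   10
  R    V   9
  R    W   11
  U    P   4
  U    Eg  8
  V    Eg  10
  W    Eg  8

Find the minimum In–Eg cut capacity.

Augment In→P→V→Eg: bottleneck 7, flow now 7.
Augment In→Q→U→Eg: bottleneck 4, flow now 11.
Augment In→Q→V→Eg: bottleneck 3, flow now 14.
Augment In→Q→W→Eg: bottleneck 2, flow now 16.
Augment In→R→U→Eg: bottleneck 4, flow now 20.
Augment In→R→W→Eg: bottleneck 4, flow now 24.
No augmenting path remains; maximum flow = 24.
By max-flow min-cut, the minimum cut capacity equals the max flow.
In the residual graph, reachable from In: {In, P, Q, V}.
Min-cut edges: In→R (8), Q→U (4), Q→W (2), V→Eg (10); capacity 8 + 4 + 2 + 10 = 24.

24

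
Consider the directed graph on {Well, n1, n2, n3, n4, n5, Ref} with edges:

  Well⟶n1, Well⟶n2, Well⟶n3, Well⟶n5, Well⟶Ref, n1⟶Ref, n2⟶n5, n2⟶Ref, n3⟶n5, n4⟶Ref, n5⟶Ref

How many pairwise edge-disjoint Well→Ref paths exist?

4

Assign every edge capacity 1; by Menger, the answer equals the max flow.
Path Well→Ref (+1); total 1.
Path Well→n1→Ref (+1); total 2.
Path Well→n2→Ref (+1); total 3.
Path Well→n5→Ref (+1); total 4.
No residual Well→Ref path; max flow = 4.
Certifying cut of size 4: {Well→Ref, Well→n1, Well→n2, n5→Ref}.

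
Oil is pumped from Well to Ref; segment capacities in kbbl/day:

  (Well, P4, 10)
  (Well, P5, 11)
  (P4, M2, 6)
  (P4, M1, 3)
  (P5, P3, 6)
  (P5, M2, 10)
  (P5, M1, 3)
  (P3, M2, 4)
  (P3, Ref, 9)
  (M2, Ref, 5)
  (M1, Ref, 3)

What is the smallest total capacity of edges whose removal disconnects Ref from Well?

14

Augment Well→P4→M2→Ref: bottleneck 5, flow now 5.
Augment Well→P4→M1→Ref: bottleneck 3, flow now 8.
Augment Well→P5→P3→Ref: bottleneck 6, flow now 14.
No augmenting path remains; maximum flow = 14.
By max-flow min-cut, the minimum cut capacity equals the max flow.
In the residual graph, reachable from Well: {Well, P4, P5, M2, M1}.
Min-cut edges: P5→P3 (6), M2→Ref (5), M1→Ref (3); capacity 6 + 5 + 3 = 14.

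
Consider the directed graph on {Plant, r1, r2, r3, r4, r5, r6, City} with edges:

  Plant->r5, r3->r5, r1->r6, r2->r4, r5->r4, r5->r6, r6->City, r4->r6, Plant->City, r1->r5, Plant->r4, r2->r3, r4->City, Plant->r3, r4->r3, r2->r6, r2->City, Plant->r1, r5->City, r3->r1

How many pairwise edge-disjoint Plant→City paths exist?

4

Assign every edge capacity 1; by Menger, the answer equals the max flow.
Path Plant→City (+1); total 1.
Path Plant→r4→City (+1); total 2.
Path Plant→r5→City (+1); total 3.
Path Plant→r1→r6→City (+1); total 4.
No residual Plant→City path; max flow = 4.
Certifying cut of size 4: {Plant→City, r4→City, r5→City, r6→City}.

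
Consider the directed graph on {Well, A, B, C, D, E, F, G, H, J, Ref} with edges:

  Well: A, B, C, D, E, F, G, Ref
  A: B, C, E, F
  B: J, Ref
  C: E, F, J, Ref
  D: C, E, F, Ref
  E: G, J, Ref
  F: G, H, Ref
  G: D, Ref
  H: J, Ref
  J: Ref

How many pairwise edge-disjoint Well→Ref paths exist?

8

Assign every edge capacity 1; by Menger, the answer equals the max flow.
Path Well→Ref (+1); total 1.
Path Well→B→Ref (+1); total 2.
Path Well→C→Ref (+1); total 3.
Path Well→D→Ref (+1); total 4.
Path Well→E→Ref (+1); total 5.
Path Well→F→Ref (+1); total 6.
Path Well→G→Ref (+1); total 7.
Path Well→A→B→J→Ref (+1); total 8.
No residual Well→Ref path; max flow = 8.
Certifying cut of size 8: {Well→A, Well→B, Well→C, Well→D, Well→E, Well→F, Well→G, Well→Ref}.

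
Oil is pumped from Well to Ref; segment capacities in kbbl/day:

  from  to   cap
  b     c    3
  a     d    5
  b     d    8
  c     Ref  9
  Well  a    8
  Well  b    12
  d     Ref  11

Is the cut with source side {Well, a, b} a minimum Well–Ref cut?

No — its capacity is 16, but the minimum cut has capacity 14.

Given cut capacity: 5 + 3 + 8 = 16.
Augment Well→a→d→Ref: bottleneck 5, flow now 5.
Augment Well→b→c→Ref: bottleneck 3, flow now 8.
Augment Well→b→d→Ref: bottleneck 6, flow now 14.
No augmenting path remains; maximum flow = 14.
In the residual graph, reachable from Well: {Well, a, b, d}.
Min-cut edges: b→c (3), d→Ref (11); capacity 3 + 11 = 14.
Cut capacity 16 exceeds the max flow 14, so it is not minimum.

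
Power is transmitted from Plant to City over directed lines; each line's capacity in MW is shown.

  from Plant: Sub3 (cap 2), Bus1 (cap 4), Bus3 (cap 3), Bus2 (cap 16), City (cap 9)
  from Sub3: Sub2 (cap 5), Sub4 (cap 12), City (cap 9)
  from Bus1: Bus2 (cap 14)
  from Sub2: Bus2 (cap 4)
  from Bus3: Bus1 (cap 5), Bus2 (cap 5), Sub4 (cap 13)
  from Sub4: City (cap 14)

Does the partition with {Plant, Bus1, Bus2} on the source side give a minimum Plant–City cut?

Given cut capacity: 2 + 3 + 9 = 14.
Augment Plant→City: bottleneck 9, flow now 9.
Augment Plant→Sub3→City: bottleneck 2, flow now 11.
Augment Plant→Bus3→Sub4→City: bottleneck 3, flow now 14.
No augmenting path remains; maximum flow = 14.
Cut capacity 14 equals the max flow, so it is a minimum cut.

Yes — it is a minimum cut (capacity 14).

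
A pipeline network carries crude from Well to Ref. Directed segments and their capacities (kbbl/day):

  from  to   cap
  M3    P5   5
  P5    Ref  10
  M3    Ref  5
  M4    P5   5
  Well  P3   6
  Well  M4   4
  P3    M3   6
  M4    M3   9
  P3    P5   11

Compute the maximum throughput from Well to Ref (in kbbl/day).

Augment Well→M4→M3→Ref: bottleneck 4, flow now 4.
Augment Well→P3→M3→Ref: bottleneck 1, flow now 5.
Augment Well→P3→P5→Ref: bottleneck 5, flow now 10.
No augmenting path remains; maximum flow = 10.
In the residual graph, reachable from Well: {Well}.
Min-cut edges: Well→M4 (4), Well→P3 (6); capacity 4 + 6 = 10.
This cut is saturated, so no flow can exceed 10.

10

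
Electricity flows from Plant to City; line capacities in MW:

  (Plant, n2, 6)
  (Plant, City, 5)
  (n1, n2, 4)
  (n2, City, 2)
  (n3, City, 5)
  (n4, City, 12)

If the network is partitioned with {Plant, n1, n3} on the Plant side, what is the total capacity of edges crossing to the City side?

Edges leaving {Plant, n1, n3}: Plant→n2 (6), Plant→City (5), n1→n2 (4), n3→City (5).
Cut capacity = 6 + 5 + 4 + 5 = 20.

20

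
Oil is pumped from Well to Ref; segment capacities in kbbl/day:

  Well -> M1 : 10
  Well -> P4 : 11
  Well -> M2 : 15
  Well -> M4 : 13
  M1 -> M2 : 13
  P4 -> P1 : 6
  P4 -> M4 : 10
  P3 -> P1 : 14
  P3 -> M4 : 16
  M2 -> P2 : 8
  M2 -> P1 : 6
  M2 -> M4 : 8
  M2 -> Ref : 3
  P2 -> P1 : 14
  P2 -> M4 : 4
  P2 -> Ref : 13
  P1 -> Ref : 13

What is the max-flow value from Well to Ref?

Augment Well→M2→Ref: bottleneck 3, flow now 3.
Augment Well→P4→P1→Ref: bottleneck 6, flow now 9.
Augment Well→M2→P2→Ref: bottleneck 8, flow now 17.
Augment Well→M2→P1→Ref: bottleneck 4, flow now 21.
Augment Well→M1→M2→P1→Ref: bottleneck 2, flow now 23.
No augmenting path remains; maximum flow = 23.
In the residual graph, reachable from Well: {Well, M1, P4, M2, M4}.
Min-cut edges: P4→P1 (6), M2→P2 (8), M2→P1 (6), M2→Ref (3); capacity 6 + 8 + 6 + 3 = 23.
This cut is saturated, so no flow can exceed 23.

23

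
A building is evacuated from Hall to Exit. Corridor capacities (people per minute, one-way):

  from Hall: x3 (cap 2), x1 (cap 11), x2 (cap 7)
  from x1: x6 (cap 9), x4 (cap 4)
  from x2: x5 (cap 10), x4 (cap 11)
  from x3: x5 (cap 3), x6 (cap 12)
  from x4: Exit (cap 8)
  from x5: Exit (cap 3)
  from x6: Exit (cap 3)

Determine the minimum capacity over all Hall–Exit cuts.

14

Augment Hall→x1→x4→Exit: bottleneck 4, flow now 4.
Augment Hall→x1→x6→Exit: bottleneck 3, flow now 7.
Augment Hall→x2→x4→Exit: bottleneck 4, flow now 11.
Augment Hall→x2→x5→Exit: bottleneck 3, flow now 14.
No augmenting path remains; maximum flow = 14.
By max-flow min-cut, the minimum cut capacity equals the max flow.
In the residual graph, reachable from Hall: {Hall, x1, x2, x3, x4, x5, x6}.
Min-cut edges: x4→Exit (8), x5→Exit (3), x6→Exit (3); capacity 8 + 3 + 3 = 14.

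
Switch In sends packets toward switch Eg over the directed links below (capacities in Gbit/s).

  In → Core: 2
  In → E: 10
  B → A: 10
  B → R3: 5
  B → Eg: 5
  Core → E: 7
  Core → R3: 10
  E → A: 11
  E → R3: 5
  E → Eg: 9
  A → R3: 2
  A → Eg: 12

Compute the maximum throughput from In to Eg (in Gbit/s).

12

Augment In→E→Eg: bottleneck 9, flow now 9.
Augment In→E→A→Eg: bottleneck 1, flow now 10.
Augment In→Core→E→A→Eg: bottleneck 2, flow now 12.
No augmenting path remains; maximum flow = 12.
In the residual graph, reachable from In: {In}.
Min-cut edges: In→Core (2), In→E (10); capacity 2 + 10 = 12.
This cut is saturated, so no flow can exceed 12.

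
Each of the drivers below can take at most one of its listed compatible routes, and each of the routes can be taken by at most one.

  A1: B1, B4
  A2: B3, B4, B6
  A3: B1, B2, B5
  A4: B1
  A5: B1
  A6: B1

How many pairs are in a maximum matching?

Unit-capacity flow: source→left, listed edges, right→sink; max matching = max flow.
Augmenting path A1→B1 (+1); matched 1.
Augmenting path A2→B3 (+1); matched 2.
Augmenting path A3→B2 (+1); matched 3.
Augmenting path A4→B1→A1→B4 (+1); matched 4.
No augmenting path remains; maximum matching = 4.
König certificate: {A1, A2, A3, B1} is a vertex cover of size 4 (every listed pair touches it), so no matching can be larger.

4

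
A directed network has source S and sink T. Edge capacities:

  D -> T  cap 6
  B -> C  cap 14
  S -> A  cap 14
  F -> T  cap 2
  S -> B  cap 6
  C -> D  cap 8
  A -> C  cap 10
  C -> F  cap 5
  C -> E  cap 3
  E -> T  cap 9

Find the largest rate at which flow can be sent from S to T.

11

Augment S→A→C→D→T: bottleneck 6, flow now 6.
Augment S→A→C→E→T: bottleneck 3, flow now 9.
Augment S→A→C→F→T: bottleneck 1, flow now 10.
Augment S→B→C→F→T: bottleneck 1, flow now 11.
No augmenting path remains; maximum flow = 11.
In the residual graph, reachable from S: {S, A, B, C, D, F}.
Min-cut edges: C→E (3), D→T (6), F→T (2); capacity 3 + 6 + 2 = 11.
This cut is saturated, so no flow can exceed 11.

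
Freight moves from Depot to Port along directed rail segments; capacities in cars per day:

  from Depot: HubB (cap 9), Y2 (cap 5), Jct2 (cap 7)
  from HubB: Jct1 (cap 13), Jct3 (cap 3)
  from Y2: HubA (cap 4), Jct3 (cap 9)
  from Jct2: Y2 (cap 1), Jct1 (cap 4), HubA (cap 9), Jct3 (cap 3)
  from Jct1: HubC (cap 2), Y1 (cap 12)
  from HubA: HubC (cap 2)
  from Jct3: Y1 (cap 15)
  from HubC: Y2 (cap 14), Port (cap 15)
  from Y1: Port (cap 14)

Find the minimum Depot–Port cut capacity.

18

Augment Depot→HubB→Jct1→HubC→Port: bottleneck 2, flow now 2.
Augment Depot→HubB→Jct1→Y1→Port: bottleneck 7, flow now 9.
Augment Depot→Y2→HubA→HubC→Port: bottleneck 2, flow now 11.
Augment Depot→Y2→Jct3→Y1→Port: bottleneck 3, flow now 14.
Augment Depot→Jct2→Jct1→Y1→Port: bottleneck 4, flow now 18.
No augmenting path remains; maximum flow = 18.
By max-flow min-cut, the minimum cut capacity equals the max flow.
In the residual graph, reachable from Depot: {Depot, HubB, Y2, Jct2, Jct1, HubA, Jct3, Y1}.
Min-cut edges: Jct1→HubC (2), HubA→HubC (2), Y1→Port (14); capacity 2 + 2 + 14 = 18.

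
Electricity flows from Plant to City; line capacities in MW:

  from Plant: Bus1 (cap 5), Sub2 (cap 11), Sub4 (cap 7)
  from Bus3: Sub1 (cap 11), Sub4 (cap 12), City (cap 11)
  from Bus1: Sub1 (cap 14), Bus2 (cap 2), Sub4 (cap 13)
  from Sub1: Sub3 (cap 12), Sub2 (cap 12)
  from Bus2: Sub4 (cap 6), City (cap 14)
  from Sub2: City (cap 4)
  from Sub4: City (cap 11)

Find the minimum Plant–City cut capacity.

Augment Plant→Sub2→City: bottleneck 4, flow now 4.
Augment Plant→Sub4→City: bottleneck 7, flow now 11.
Augment Plant→Bus1→Bus2→City: bottleneck 2, flow now 13.
Augment Plant→Bus1→Sub4→City: bottleneck 3, flow now 16.
No augmenting path remains; maximum flow = 16.
By max-flow min-cut, the minimum cut capacity equals the max flow.
In the residual graph, reachable from Plant: {Plant, Sub2}.
Min-cut edges: Plant→Bus1 (5), Plant→Sub4 (7), Sub2→City (4); capacity 5 + 7 + 4 = 16.

16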